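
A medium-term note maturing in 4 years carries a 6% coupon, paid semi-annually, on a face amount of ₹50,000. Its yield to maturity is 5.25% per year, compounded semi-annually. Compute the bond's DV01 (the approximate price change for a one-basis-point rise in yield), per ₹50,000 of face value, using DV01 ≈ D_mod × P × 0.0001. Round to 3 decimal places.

₹18.115

Periodic yield y = 0.02625.
  t   CF        PV=CF/(1+0.02625)^t    t·PV
  1     1,500.00     1,461.6322     1,461.6322
  2     1,500.00     1,424.2457     2,848.4914
  3     1,500.00     1,387.8155     4,163.4466
  4     1,500.00     1,352.3172     5,409.2689
  5     1,500.00     1,317.7269     6,588.6345
  6     1,500.00     1,284.0213     7,704.1280
  7     1,500.00     1,251.1779     8,758.2454
  8    51,500.00    41,858.3272   334,866.6172
  Σ                 51,337.2639   371,800.4641
P = 51,337.2639; D_Mac = 7.24231 half-year periods = 3.62116 yrs; D_mod = 3.52853 yrs.
DV01 ≈ 3.52853 × 51,337.2639 × 0.0001 = 18.114517.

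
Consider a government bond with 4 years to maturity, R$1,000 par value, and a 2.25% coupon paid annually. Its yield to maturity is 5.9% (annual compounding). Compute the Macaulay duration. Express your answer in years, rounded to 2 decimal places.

3.86 years

Periodic yield y = 0.059. Discount each cash flow and weight by its year:
  t   CF        PV=CF/(1+0.059)^t    t·PV
  1        22.50        21.2465        21.2465
  2        22.50        20.0628        40.1255
  3        22.50        18.9450        56.8350
  4     1,022.50       812.9793     3,251.9171
  Σ                    873.2335     3,370.1241
Price P = Σ PV = 873.2335.
Macaulay duration = Σ(t·PV) / P = 3,370.1241 / 873.2335 = 3.85936 years.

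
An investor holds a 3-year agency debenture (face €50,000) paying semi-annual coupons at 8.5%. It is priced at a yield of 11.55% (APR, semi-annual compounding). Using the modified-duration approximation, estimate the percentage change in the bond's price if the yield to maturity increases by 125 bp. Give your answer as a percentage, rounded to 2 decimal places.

-3.19%

Periodic yield y = 0.05775. Modified duration first:
  t   CF        PV=CF/(1+0.05775)^t    t·PV
  1     2,125.00     2,008.9813     2,008.9813
  2     2,125.00     1,899.2969     3,798.5939
  3     2,125.00     1,795.6010     5,386.8029
  4     2,125.00     1,697.5665     6,790.2660
  5     2,125.00     1,604.8844     8,024.4222
  6    52,125.00    37,217.5572   223,305.3429
  Σ                 46,223.8873   249,314.4092
P = 46,223.8873; D_Mac = 5.39363 half-year periods = 2.69681 yrs; D_mod = 2.69681/(1+0.05775) = 2.54958 yrs.
ΔP/P ≈ -D_mod · Δy = -2.54958 × (+0.0125) = -0.031870 = -3.1870%.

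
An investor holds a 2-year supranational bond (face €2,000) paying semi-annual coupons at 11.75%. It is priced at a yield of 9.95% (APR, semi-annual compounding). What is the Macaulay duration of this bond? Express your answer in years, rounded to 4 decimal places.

1.8424 years

Periodic yield y = 0.04975. Discount each cash flow and weight by its period:
  t   CF        PV=CF/(1+0.04975)^t    t·PV
  1       117.50       111.9314       111.9314
  2       117.50       106.6267       213.2535
  3       117.50       101.5735       304.7204
  4     2,117.50     1,743.7326     6,974.9304
  Σ                  2,063.8642     7,604.8356
Price P = Σ PV = 2,063.8642.
Macaulay duration = Σ(t·PV) / P = 7,604.8356 / 2,063.8642 = 3.68476 half-year periods.
In years: 3.68476 / 2 = 1.84238 years.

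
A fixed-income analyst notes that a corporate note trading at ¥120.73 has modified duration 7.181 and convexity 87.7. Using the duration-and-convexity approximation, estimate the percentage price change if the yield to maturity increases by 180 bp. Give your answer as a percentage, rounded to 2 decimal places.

Duration effect: -D_mod·Δy = -7.181 × (+0.018) = -0.129258
Convexity effect: ½·C·(Δy)² = 0.5 × 87.7 × (0.018)² = +0.0142074
ΔP/P ≈ -0.129258 + 0.0142074 = -0.1150506
= -11.50506%.

-11.51%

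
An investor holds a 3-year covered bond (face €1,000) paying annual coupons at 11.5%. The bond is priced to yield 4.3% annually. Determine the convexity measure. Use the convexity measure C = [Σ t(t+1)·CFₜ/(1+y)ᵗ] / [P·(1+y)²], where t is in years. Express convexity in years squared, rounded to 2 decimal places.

9.70

With y = 0.043:
  t   CF        PV=CF/(1+0.043)^t    t·PV        t(t+1)·PV
  1       115.00       110.2589       110.2589         220.5177
  2       115.00       105.7132       211.4264         634.2792
  3     1,115.00       982.7022     2,948.1067      11,792.4268
  Σ                  1,198.6743     3,269.7920      12,647.2237
P = 1,198.6743.
Convexity = Σ t(t+1)·PV / [P·(1+y)²] = 12,647.2237 / (1,198.6743 × 1.087849) = 9.69896.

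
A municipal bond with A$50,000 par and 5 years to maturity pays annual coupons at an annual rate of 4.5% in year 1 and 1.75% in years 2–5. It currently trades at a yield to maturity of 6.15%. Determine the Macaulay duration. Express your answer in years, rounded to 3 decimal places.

Periodic yield y = 0.0615. Discount each cash flow and weight by its year:
  t   CF        PV=CF/(1+0.0615)^t    t·PV
  1     2,250.00     2,119.6420     2,119.6420
  2       875.00       776.5476     1,553.0951
  3       875.00       731.5568     2,194.6704
  4       875.00       689.1727     2,756.6908
  5    50,875.00    37,748.9112   188,744.5560
  Σ                 42,065.8303   197,368.6543
Price P = Σ PV = 42,065.8303.
Macaulay duration = Σ(t·PV) / P = 197,368.6543 / 42,065.8303 = 4.69190 years.

4.692 years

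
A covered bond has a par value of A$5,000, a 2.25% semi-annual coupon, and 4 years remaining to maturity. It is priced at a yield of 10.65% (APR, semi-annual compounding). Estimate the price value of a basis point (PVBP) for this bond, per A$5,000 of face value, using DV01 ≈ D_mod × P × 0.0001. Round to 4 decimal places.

Periodic yield y = 0.05325.
  t   CF        PV=CF/(1+0.05325)^t    t·PV
  1        56.25        53.4061        53.4061
  2        56.25        50.7060       101.4121
  3        56.25        48.1424       144.4273
  4        56.25        45.7085       182.8339
  5        56.25        43.3975       216.9877
  6        56.25        41.2035       247.2208
  7        56.25        39.1203       273.8421
  8     5,056.25     3,338.6954    26,709.5631
  Σ                  3,660.3798    27,929.6931
P = 3,660.3798; D_Mac = 7.63027 half-year periods = 3.81514 yrs; D_mod = 3.62225 yrs.
DV01 ≈ 3.62225 × 3,660.3798 × 0.0001 = 1.325881.

A$1.3259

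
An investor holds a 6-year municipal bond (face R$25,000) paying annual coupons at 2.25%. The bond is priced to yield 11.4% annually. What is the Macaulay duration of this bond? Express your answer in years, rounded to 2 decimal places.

Periodic yield y = 0.114. Discount each cash flow and weight by its year:
  t   CF        PV=CF/(1+0.114)^t    t·PV
  1       562.50       504.9372       504.9372
  2       562.50       453.2650       906.5299
  3       562.50       406.8806     1,220.6417
  4       562.50       365.2429     1,460.9715
  5       562.50       327.8661     1,639.3307
  6    25,562.50    13,374.9504    80,249.7024
  Σ                 15,433.1421    85,982.1135
Price P = Σ PV = 15,433.1421.
Macaulay duration = Σ(t·PV) / P = 85,982.1135 / 15,433.1421 = 5.57126 years.

5.57 years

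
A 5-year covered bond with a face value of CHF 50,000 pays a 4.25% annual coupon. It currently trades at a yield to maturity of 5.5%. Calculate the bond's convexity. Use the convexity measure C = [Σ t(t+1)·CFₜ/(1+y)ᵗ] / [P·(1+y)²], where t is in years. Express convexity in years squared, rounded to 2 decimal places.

With y = 0.055:
  t   CF        PV=CF/(1+0.055)^t    t·PV        t(t+1)·PV
  1     2,125.00     2,014.2180     2,014.2180       4,028.4360
  2     2,125.00     1,909.2114     3,818.4228      11,455.2683
  3     2,125.00     1,809.6790     5,429.0371      21,716.1484
  4     2,125.00     1,715.3356     6,861.3423      34,306.7116
  5    52,125.00    39,882.6282   199,413.1410   1,196,478.8458
  Σ                 47,331.0722   217,536.1612   1,267,985.4102
P = 47,331.0722.
Convexity = Σ t(t+1)·PV / [P·(1+y)²] = 1,267,985.4102 / (47,331.0722 × 1.113025) = 24.06927.

24.07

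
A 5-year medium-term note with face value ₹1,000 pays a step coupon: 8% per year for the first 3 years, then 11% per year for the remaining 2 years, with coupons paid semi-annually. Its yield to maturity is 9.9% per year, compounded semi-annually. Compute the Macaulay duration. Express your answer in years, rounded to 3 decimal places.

Periodic yield y = 0.0495. Discount each cash flow and weight by its period:
  t   CF        PV=CF/(1+0.0495)^t    t·PV
  1        40.00        38.1134        38.1134
  2        40.00        36.3158        72.6315
  3        40.00        34.6029       103.8087
  4        40.00        32.9709       131.8834
  5        40.00        31.4158       157.0789
  6        40.00        29.9340       179.6042
  7        55.00        39.2180       274.5261
  8        55.00        37.3683       298.9463
  9        55.00        35.6058       320.4522
  10    1,055.00       650.7708     6,507.7076
  Σ                    966.3156     8,084.7523
Price P = Σ PV = 966.3156.
Macaulay duration = Σ(t·PV) / P = 8,084.7523 / 966.3156 = 8.36658 half-year periods.
In years: 8.36658 / 2 = 4.18329 years.

4.183 years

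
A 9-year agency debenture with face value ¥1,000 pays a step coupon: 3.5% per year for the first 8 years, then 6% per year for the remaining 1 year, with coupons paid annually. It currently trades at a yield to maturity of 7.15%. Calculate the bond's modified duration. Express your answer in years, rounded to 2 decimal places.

Periodic yield y = 0.0715. First find Macaulay duration:
  t   CF        PV=CF/(1+0.0715)^t    t·PV
  1        35.00        32.6645        32.6645
  2        35.00        30.4848        60.9696
  3        35.00        28.4506        85.3518
  4        35.00        26.5521       106.2085
  5        35.00        24.7803       123.9017
  6        35.00        23.1268       138.7606
  7        35.00        21.5835       151.0848
  8        35.00        20.1433       161.1464
  9     1,060.00       569.3460     5,124.1142
  Σ                    777.1320     5,984.2022
P = 777.1320; Macaulay duration = 5,984.2022 / 777.1320 = 7.70037 years.
Modified duration = D_Mac / (1 + y) = 7.70037 / 1.0715 = 7.18653 years.

7.19 years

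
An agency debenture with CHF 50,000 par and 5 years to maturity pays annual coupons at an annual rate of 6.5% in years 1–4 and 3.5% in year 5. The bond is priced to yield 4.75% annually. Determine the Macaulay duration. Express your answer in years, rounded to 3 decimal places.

Periodic yield y = 0.0475. Discount each cash flow and weight by its year:
  t   CF        PV=CF/(1+0.0475)^t    t·PV
  1     3,250.00     3,102.6253     3,102.6253
  2     3,250.00     2,961.9335     5,923.8669
  3     3,250.00     2,827.6214     8,482.8643
  4     3,250.00     2,699.3999    10,797.5998
  5    51,750.00    41,033.6544   205,168.2718
  Σ                 52,625.2345   233,475.2281
Price P = Σ PV = 52,625.2345.
Macaulay duration = Σ(t·PV) / P = 233,475.2281 / 52,625.2345 = 4.43656 years.

4.437 years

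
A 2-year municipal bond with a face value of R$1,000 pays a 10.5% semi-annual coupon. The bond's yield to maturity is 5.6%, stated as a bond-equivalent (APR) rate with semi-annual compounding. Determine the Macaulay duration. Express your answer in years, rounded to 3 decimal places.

1.862 years

Periodic yield y = 0.028. Discount each cash flow and weight by its period:
  t   CF        PV=CF/(1+0.028)^t    t·PV
  1        52.50        51.0700        51.0700
  2        52.50        49.6790        99.3581
  3        52.50        48.3259       144.9777
  4     1,052.50       942.4312     3,769.7247
  Σ                  1,091.5061     4,065.1305
Price P = Σ PV = 1,091.5061.
Macaulay duration = Σ(t·PV) / P = 4,065.1305 / 1,091.5061 = 3.72433 half-year periods.
In years: 3.72433 / 2 = 1.86217 years.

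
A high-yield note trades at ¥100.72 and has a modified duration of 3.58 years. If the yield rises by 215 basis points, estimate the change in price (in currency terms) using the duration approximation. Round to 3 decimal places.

-¥7.752

Duration approximation: ΔP/P ≈ -D_mod · Δy = -3.58 × (+0.0215) = -0.076970.
ΔP ≈ 100.72 × (-0.076970) = -7.7524184.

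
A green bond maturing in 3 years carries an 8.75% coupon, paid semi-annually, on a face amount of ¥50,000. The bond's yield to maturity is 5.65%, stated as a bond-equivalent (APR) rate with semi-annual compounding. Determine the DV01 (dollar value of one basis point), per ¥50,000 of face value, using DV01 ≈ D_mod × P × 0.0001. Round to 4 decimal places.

¥14.3239

Periodic yield y = 0.02825.
  t   CF        PV=CF/(1+0.02825)^t    t·PV
  1     2,187.50     2,127.4009     2,127.4009
  2     2,187.50     2,068.9530     4,137.9060
  3     2,187.50     2,012.1109     6,036.3326
  4     2,187.50     1,956.8304     7,827.3216
  5     2,187.50     1,903.0687     9,515.3436
  6    52,187.50    44,154.4199   264,926.5196
  Σ                 54,222.7839   294,570.8244
P = 54,222.7839; D_Mac = 5.43260 half-year periods = 2.71630 yrs; D_mod = 2.64167 yrs.
DV01 ≈ 2.64167 × 54,222.7839 × 0.0001 = 14.323891.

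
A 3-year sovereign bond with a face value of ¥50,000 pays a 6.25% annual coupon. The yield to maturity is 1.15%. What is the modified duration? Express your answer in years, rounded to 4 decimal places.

2.8071 years

Periodic yield y = 0.0115. First find Macaulay duration:
  t   CF        PV=CF/(1+0.0115)^t    t·PV
  1     3,125.00     3,089.4711     3,089.4711
  2     3,125.00     3,054.3461     6,108.6922
  3    53,125.00    51,333.5479   154,000.6438
  Σ                 57,477.3651   163,198.8071
P = 57,477.3651; Macaulay duration = 163,198.8071 / 57,477.3651 = 2.83936 years.
Modified duration = D_Mac / (1 + y) = 2.83936 / 1.0115 = 2.80708 years.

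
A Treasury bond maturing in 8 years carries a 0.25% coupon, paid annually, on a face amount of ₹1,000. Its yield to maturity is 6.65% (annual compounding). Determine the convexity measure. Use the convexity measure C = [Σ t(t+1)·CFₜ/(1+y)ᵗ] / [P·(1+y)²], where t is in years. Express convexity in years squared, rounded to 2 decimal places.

62.32

With y = 0.0665:
  t   CF        PV=CF/(1+0.0665)^t    t·PV        t(t+1)·PV
  1         2.50         2.3441         2.3441           4.6882
  2         2.50         2.1980         4.3959          13.1877
  3         2.50         2.0609         6.1827          24.7308
  4         2.50         1.9324         7.7296          38.6480
  5         2.50         1.8119         9.0595          54.3572
  6         2.50         1.6989        10.1936          71.3550
  7         2.50         1.5930        11.1510          89.2076
  8     1,002.50       598.9596     4,791.6765      43,125.0885
  Σ                    612.5988     4,842.7329      43,421.2630
P = 612.5988.
Convexity = Σ t(t+1)·PV / [P·(1+y)²] = 43,421.2630 / (612.5988 × 1.137422) = 62.31672.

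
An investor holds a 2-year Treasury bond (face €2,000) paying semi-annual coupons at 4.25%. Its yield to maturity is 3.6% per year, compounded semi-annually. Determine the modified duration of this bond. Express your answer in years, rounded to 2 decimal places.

Periodic yield y = 0.018. First find Macaulay duration:
  t   CF        PV=CF/(1+0.018)^t    t·PV
  1        42.50        41.7485        41.7485
  2        42.50        41.0103        82.0207
  3        42.50        40.2852       120.8556
  4     2,042.50     1,901.8268     7,607.3070
  Σ                  2,024.8708     7,851.9319
P = 2,024.8708; Macaulay duration = 7,851.9319 / 2,024.8708 = 3.87774 half-year periods = 1.93887 years.
Modified duration = D_Mac / (1 + y) = 1.93887 / 1.018 = 1.90459 years.

1.90 years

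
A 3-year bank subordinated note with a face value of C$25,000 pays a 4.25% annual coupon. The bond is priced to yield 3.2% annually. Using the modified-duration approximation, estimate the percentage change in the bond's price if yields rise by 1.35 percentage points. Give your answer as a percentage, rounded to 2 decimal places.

-3.77%

Periodic yield y = 0.032. Modified duration first:
  t   CF        PV=CF/(1+0.032)^t    t·PV
  1     1,062.50     1,029.5543     1,029.5543
  2     1,062.50       997.6301     1,995.2602
  3    26,062.50    23,712.4802    71,137.4405
  Σ                 25,739.6645    74,162.2549
P = 25,739.6645; D_Mac = 2.88124 yrs; D_mod = 2.88124/(1+0.032) = 2.79190 yrs.
ΔP/P ≈ -D_mod · Δy = -2.79190 × (+0.0135) = -0.037691 = -3.7691%.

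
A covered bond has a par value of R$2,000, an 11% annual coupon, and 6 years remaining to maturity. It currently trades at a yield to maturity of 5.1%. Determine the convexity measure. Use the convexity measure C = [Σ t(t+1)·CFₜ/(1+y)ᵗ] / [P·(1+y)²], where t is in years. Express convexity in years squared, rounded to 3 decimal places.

With y = 0.051:
  t   CF        PV=CF/(1+0.051)^t    t·PV        t(t+1)·PV
  1       220.00       209.3245       209.3245         418.6489
  2       220.00       199.1669       398.3339       1,195.0016
  3       220.00       189.5023       568.5070       2,274.0278
  4       220.00       180.3067       721.2267       3,606.1336
  5       220.00       171.5573       857.7863       5,146.7178
  6     2,220.00     1,647.1634     9,882.9803      69,180.8619
  Σ                  2,597.0210    12,638.1586      81,821.3917
P = 2,597.0210.
Convexity = Σ t(t+1)·PV / [P·(1+y)²] = 81,821.3917 / (2,597.0210 × 1.104601) = 28.52239.

28.522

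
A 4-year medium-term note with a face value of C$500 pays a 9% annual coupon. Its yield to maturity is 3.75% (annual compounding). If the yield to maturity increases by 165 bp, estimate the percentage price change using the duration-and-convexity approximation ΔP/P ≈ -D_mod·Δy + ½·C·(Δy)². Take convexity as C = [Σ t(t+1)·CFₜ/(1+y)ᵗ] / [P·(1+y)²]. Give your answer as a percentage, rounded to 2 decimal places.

-5.47%

With y = 0.0375:
  t   CF        PV=CF/(1+0.0375)^t    t·PV        t(t+1)·PV
  1        45.00        43.3735        43.3735          86.7470
  2        45.00        41.8058        83.6116         250.8347
  3        45.00        40.2947       120.8842         483.5367
  4       545.00       470.3748     1,881.4993       9,407.4967
  Σ                    595.8488     2,129.3686      10,228.6151
P = 595.8488; D_Mac = 3.57367 yrs; D_mod = 3.44450 yrs; C = 15.94794.
Duration effect: -3.44450 × (+0.0165) = -0.056834
Convexity effect: 0.5 × 15.94794 × (0.0165)² = +0.0021709
ΔP/P ≈ -0.056834 + 0.0021709 = -0.054663 = -5.4663%.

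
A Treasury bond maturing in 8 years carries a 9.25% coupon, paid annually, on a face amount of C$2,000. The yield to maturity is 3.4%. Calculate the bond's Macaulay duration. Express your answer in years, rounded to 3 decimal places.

6.328 years

Periodic yield y = 0.034. Discount each cash flow and weight by its year:
  t   CF        PV=CF/(1+0.034)^t    t·PV
  1       185.00       178.9168       178.9168
  2       185.00       173.0337       346.0674
  3       185.00       167.3440       502.0320
  4       185.00       161.8414       647.3655
  5       185.00       156.5197       782.5986
  6       185.00       151.3730       908.2382
  7       185.00       146.3956     1,024.7690
  8     2,185.00     1,672.1958    13,377.5665
  Σ                  2,807.6200    17,767.5539
Price P = Σ PV = 2,807.6200.
Macaulay duration = Σ(t·PV) / P = 17,767.5539 / 2,807.6200 = 6.32833 years.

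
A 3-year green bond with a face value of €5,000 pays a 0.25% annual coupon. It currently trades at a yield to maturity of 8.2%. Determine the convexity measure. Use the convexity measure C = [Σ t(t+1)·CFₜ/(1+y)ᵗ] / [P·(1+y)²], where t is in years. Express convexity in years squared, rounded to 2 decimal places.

10.21

With y = 0.082:
  t   CF        PV=CF/(1+0.082)^t    t·PV        t(t+1)·PV
  1        12.50        11.5527        11.5527          23.1054
  2        12.50        10.6772        21.3543          64.0629
  3     5,012.50     3,957.0597    11,871.1791      47,484.7165
  Σ                  3,979.2895    11,904.0861      47,571.8848
P = 3,979.2895.
Convexity = Σ t(t+1)·PV / [P·(1+y)²] = 47,571.8848 / (3,979.2895 × 1.170724) = 10.21152.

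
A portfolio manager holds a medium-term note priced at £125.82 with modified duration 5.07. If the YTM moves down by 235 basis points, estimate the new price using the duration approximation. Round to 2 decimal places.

Duration approximation: ΔP/P ≈ -D_mod · Δy = -5.07 × (-0.0235) = +0.119145.
New price ≈ 125.82 × (1 + 0.119145) = 140.8108239.

£140.81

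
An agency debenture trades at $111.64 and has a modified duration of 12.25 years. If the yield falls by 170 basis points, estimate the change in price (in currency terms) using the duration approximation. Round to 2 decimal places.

+$23.25

Duration approximation: ΔP/P ≈ -D_mod · Δy = -12.25 × (-0.017) = +0.208250.
ΔP ≈ 111.64 × (+0.208250) = +23.24903.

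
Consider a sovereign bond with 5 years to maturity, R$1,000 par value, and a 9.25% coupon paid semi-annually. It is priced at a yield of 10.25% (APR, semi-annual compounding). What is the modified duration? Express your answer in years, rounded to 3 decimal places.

Periodic yield y = 0.05125. First find Macaulay duration:
  t   CF        PV=CF/(1+0.05125)^t    t·PV
  1        46.25        43.9952        43.9952
  2        46.25        41.8504        83.7008
  3        46.25        39.8101       119.4304
  4        46.25        37.8693       151.4773
  5        46.25        36.0232       180.1158
  6        46.25        34.2670       205.6018
  7        46.25        32.5964       228.1748
  8        46.25        31.0073       248.0582
  9        46.25        29.4956       265.4607
  10    1,046.25       634.7101     6,347.1006
  Σ                    961.6246     7,873.1157
P = 961.6246; Macaulay duration = 7,873.1157 / 961.6246 = 8.18731 half-year periods = 4.09365 years.
Modified duration = D_Mac / (1 + y) = 4.09365 / 1.05125 = 3.89408 years.

3.894 years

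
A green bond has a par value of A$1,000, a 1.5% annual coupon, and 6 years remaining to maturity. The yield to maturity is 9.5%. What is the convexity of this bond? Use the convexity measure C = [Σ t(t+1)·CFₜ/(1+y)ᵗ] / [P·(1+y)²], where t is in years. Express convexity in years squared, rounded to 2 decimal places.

With y = 0.095:
  t   CF        PV=CF/(1+0.095)^t    t·PV        t(t+1)·PV
  1        15.00        13.6986        13.6986          27.3973
  2        15.00        12.5102        25.0203          75.0610
  3        15.00        11.4248        34.2744         137.0977
  4        15.00        10.4336        41.7345         208.6723
  5        15.00         9.5284        47.6421         285.8524
  6     1,015.00       588.8183     3,532.9100      24,730.3702
  Σ                    646.4140     3,695.2799      25,464.4509
P = 646.4140.
Convexity = Σ t(t+1)·PV / [P·(1+y)²] = 25,464.4509 / (646.4140 × 1.199025) = 32.85454.

32.85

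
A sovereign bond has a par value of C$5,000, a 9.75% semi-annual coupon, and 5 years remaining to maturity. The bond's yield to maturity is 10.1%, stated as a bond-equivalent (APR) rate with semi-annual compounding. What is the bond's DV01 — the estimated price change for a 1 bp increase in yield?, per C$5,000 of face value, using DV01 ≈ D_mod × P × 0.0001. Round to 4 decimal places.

C$1.9094

Periodic yield y = 0.0505.
  t   CF        PV=CF/(1+0.0505)^t    t·PV
  1       243.75       232.0324       232.0324
  2       243.75       220.8780       441.7561
  3       243.75       210.2599       630.7797
  4       243.75       200.1522       800.6089
  5       243.75       190.5304       952.6521
  6       243.75       181.3712     1,088.2271
  7       243.75       172.6522     1,208.5657
  8       243.75       164.3524     1,314.8196
  9       243.75       156.4516     1,408.0647
  10    5,243.75     3,203.9181    32,039.1814
  Σ                  4,932.5986    40,116.6876
P = 4,932.5986; D_Mac = 8.13297 half-year periods = 4.06649 yrs; D_mod = 3.87100 yrs.
DV01 ≈ 3.87100 × 4,932.5986 × 0.0001 = 1.909409.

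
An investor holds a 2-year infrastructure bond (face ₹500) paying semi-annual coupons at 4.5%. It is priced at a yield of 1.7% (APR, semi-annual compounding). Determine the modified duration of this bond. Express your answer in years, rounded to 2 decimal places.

1.92 years

Periodic yield y = 0.0085. First find Macaulay duration:
  t   CF        PV=CF/(1+0.0085)^t    t·PV
  1        11.25        11.1552        11.1552
  2        11.25        11.0612        22.1223
  3        11.25        10.9679        32.9038
  4       511.25       494.2307     1,976.9228
  Σ                    527.4150     2,043.1041
P = 527.4150; Macaulay duration = 2,043.1041 / 527.4150 = 3.87381 half-year periods = 1.93690 years.
Modified duration = D_Mac / (1 + y) = 1.93690 / 1.0085 = 1.92058 years.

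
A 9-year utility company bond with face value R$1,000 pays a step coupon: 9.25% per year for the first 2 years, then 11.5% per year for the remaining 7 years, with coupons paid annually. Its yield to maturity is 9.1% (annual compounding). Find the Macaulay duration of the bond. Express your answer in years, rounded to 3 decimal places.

6.423 years

Periodic yield y = 0.091. Discount each cash flow and weight by its year:
  t   CF        PV=CF/(1+0.091)^t    t·PV
  1        92.50        84.7846        84.7846
  2        92.50        77.7127       155.4255
  3       115.00        88.5571       265.6714
  4       115.00        81.1706       324.6825
  5       115.00        74.4002       372.0010
  6       115.00        68.1945       409.1670
  7       115.00        62.5064       437.5449
  8       115.00        57.2928       458.3422
  9     1,115.00       509.1575     4,582.4171
  Σ                  1,103.7764     7,090.0362
Price P = Σ PV = 1,103.7764.
Macaulay duration = Σ(t·PV) / P = 7,090.0362 / 1,103.7764 = 6.42343 years.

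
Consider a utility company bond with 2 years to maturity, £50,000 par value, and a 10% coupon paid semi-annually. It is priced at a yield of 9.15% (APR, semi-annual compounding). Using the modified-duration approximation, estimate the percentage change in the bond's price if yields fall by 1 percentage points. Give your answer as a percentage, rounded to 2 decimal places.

Periodic yield y = 0.04575. Modified duration first:
  t   CF        PV=CF/(1+0.04575)^t    t·PV
  1     2,500.00     2,390.6287     2,390.6287
  2     2,500.00     2,286.0423     4,572.0846
  3     2,500.00     2,186.0314     6,558.0941
  4    52,500.00    43,898.3109   175,593.2438
  Σ                 50,761.0133   189,114.0512
P = 50,761.0133; D_Mac = 3.72558 half-year periods = 1.86279 yrs; D_mod = 1.86279/(1+0.04575) = 1.78129 yrs.
ΔP/P ≈ -D_mod · Δy = -1.78129 × (-0.01) = +0.017813 = +1.7813%.

+1.78%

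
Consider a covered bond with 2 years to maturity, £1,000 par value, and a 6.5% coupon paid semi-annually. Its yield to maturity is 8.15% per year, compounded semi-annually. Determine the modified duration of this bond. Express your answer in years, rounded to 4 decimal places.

1.8313 years

Periodic yield y = 0.04075. First find Macaulay duration:
  t   CF        PV=CF/(1+0.04075)^t    t·PV
  1        32.50        31.2275        31.2275
  2        32.50        30.0048        60.0096
  3        32.50        28.8300        86.4899
  4     1,032.50       880.0440     3,520.1760
  Σ                    970.1062     3,697.9029
P = 970.1062; Macaulay duration = 3,697.9029 / 970.1062 = 3.81185 half-year periods = 1.90593 years.
Modified duration = D_Mac / (1 + y) = 1.90593 / 1.04075 = 1.83130 years.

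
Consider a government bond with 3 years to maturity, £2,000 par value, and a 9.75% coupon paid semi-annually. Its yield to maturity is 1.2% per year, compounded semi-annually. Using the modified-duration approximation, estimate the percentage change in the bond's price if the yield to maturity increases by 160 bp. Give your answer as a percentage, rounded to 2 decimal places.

Periodic yield y = 0.006. Modified duration first:
  t   CF        PV=CF/(1+0.006)^t    t·PV
  1        97.50        96.9185        96.9185
  2        97.50        96.3404       192.6809
  3        97.50        95.7659       287.2976
  4        97.50        95.1947       380.7787
  5        97.50        94.6269       473.1346
  6     2,097.50     2,023.5507    12,141.3041
  Σ                  2,502.3971    13,572.1143
P = 2,502.3971; D_Mac = 5.42365 half-year periods = 2.71182 yrs; D_mod = 2.71182/(1+0.006) = 2.69565 yrs.
ΔP/P ≈ -D_mod · Δy = -2.69565 × (+0.016) = -0.043130 = -4.3130%.

-4.31%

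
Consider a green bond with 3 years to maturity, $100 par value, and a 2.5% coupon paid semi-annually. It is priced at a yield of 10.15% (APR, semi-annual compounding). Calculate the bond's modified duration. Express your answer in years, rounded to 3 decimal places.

Periodic yield y = 0.05075. First find Macaulay duration:
  t   CF        PV=CF/(1+0.05075)^t    t·PV
  1         1.25         1.1896         1.1896
  2         1.25         1.1322         2.2643
  3         1.25         1.0775         3.2325
  4         1.25         1.0254         4.1018
  5         1.25         0.9759         4.8796
  6       101.25        75.2313       451.3879
  Σ                     80.6320       467.0557
P = 80.6320; Macaulay duration = 467.0557 / 80.6320 = 5.79244 half-year periods = 2.89622 years.
Modified duration = D_Mac / (1 + y) = 2.89622 / 1.05075 = 2.75634 years.

2.756 years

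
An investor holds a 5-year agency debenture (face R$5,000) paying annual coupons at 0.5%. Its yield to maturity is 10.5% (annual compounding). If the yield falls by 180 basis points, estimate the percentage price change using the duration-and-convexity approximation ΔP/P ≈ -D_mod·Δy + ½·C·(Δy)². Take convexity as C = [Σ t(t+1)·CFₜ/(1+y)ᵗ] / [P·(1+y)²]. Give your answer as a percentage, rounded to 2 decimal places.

With y = 0.105:
  t   CF        PV=CF/(1+0.105)^t    t·PV        t(t+1)·PV
  1        25.00        22.6244        22.6244          45.2489
  2        25.00        20.4746        40.9492         122.8476
  3        25.00        18.5291        55.5872         222.3486
  4        25.00        16.7684        67.0735         335.3674
  5     5,025.00     3,050.1744    15,250.8721      91,505.2329
  Σ                  3,128.5709    15,437.1064      92,231.0454
P = 3,128.5709; D_Mac = 4.93424 yrs; D_mod = 4.46537 yrs; C = 24.14385.
Duration effect: -4.46537 × (-0.018) = +0.080377
Convexity effect: 0.5 × 24.14385 × (-0.018)² = +0.0039113
ΔP/P ≈ +0.080377 + 0.0039113 = +0.084288 = +8.4288%.

+8.43%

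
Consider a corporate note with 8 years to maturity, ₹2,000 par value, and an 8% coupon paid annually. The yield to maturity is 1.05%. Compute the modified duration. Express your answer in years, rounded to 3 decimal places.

6.513 years

Periodic yield y = 0.0105. First find Macaulay duration:
  t   CF        PV=CF/(1+0.0105)^t    t·PV
  1       160.00       158.3375       158.3375
  2       160.00       156.6922       313.3844
  3       160.00       155.0640       465.1920
  4       160.00       153.4528       613.8111
  5       160.00       151.8583       759.2913
  6       160.00       150.2803       901.6818
  7       160.00       148.7188     1,041.0313
  8     2,160.00     1,986.8414    15,894.7315
  Σ                  3,061.2452    20,147.4608
P = 3,061.2452; Macaulay duration = 20,147.4608 / 3,061.2452 = 6.58146 years.
Modified duration = D_Mac / (1 + y) = 6.58146 / 1.0105 = 6.51307 years.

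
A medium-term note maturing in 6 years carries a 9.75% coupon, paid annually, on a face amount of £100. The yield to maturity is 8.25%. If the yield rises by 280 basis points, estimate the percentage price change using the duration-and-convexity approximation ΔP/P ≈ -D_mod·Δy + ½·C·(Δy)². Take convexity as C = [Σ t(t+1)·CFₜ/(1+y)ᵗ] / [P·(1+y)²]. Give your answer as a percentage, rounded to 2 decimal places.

With y = 0.0825:
  t   CF        PV=CF/(1+0.0825)^t    t·PV        t(t+1)·PV
  1         9.75         9.0069         9.0069          18.0139
  2         9.75         8.3205        16.6410          49.9229
  3         9.75         7.6864        23.0591          92.2364
  4         9.75         7.1006        28.4023         142.0113
  5         9.75         6.5594        32.7971         196.7824
  6       109.75        68.2083       409.2497       2,864.7478
  Σ                    106.8820       519.1560       3,363.7147
P = 106.8820; D_Mac = 4.85728 yrs; D_mod = 4.48709 yrs; C = 26.85707.
Duration effect: -4.48709 × (+0.028) = -0.125639
Convexity effect: 0.5 × 26.85707 × (0.028)² = +0.0105280
ΔP/P ≈ -0.125639 + 0.0105280 = -0.115111 = -11.5111%.

-11.51%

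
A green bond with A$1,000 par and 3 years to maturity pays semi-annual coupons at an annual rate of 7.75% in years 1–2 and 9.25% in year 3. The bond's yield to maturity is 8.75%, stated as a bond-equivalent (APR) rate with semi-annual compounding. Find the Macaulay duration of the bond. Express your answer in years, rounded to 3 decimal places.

Periodic yield y = 0.04375. Discount each cash flow and weight by its period:
  t   CF        PV=CF/(1+0.04375)^t    t·PV
  1        38.75        37.1257        37.1257
  2        38.75        35.5696        71.1392
  3        38.75        34.0786       102.2359
  4        38.75        32.6502       130.6008
  5        46.25        37.3361       186.6806
  6     1,046.25       809.2012     4,855.2074
  Σ                    985.9615     5,382.9897
Price P = Σ PV = 985.9615.
Macaulay duration = Σ(t·PV) / P = 5,382.9897 / 985.9615 = 5.45963 half-year periods.
In years: 5.45963 / 2 = 2.72982 years.

2.730 years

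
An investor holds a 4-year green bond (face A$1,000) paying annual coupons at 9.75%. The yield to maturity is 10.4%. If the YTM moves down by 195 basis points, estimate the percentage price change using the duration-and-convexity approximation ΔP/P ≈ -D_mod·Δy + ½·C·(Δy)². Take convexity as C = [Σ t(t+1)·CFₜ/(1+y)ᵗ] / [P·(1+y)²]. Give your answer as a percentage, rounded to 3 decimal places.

With y = 0.104:
  t   CF        PV=CF/(1+0.104)^t    t·PV        t(t+1)·PV
  1        97.50        88.3152        88.3152         176.6304
  2        97.50        79.9957       159.9913         479.9740
  3        97.50        72.4598       217.3795         869.5181
  4     1,097.50       738.8023     2,955.2092      14,776.0459
  Σ                    979.5730     3,420.8953      16,302.1685
P = 979.5730; D_Mac = 3.49223 yrs; D_mod = 3.16325 yrs; C = 13.65433.
Duration effect: -3.16325 × (-0.0195) = +0.061683
Convexity effect: 0.5 × 13.65433 × (-0.0195)² = +0.0025960
ΔP/P ≈ +0.061683 + 0.0025960 = +0.064279 = +6.4279%.

+6.428%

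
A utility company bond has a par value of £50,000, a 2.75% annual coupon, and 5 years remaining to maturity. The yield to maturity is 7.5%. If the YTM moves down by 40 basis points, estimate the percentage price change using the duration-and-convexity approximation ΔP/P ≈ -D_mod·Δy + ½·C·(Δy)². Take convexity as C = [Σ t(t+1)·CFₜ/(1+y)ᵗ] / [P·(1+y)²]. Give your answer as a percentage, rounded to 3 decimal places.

With y = 0.075:
  t   CF        PV=CF/(1+0.075)^t    t·PV        t(t+1)·PV
  1     1,375.00     1,279.0698     1,279.0698       2,558.1395
  2     1,375.00     1,189.8323     2,379.6647       7,138.9941
  3     1,375.00     1,106.8208     3,320.4623      13,281.8494
  4     1,375.00     1,029.6007     4,118.4029      20,592.0146
  5    51,375.00    35,785.6997   178,928.4987   1,073,570.9921
  Σ                 40,391.0234   190,026.0984   1,117,141.9897
P = 40,391.0234; D_Mac = 4.70466 yrs; D_mod = 4.37643 yrs; C = 23.93352.
Duration effect: -4.37643 × (-0.004) = +0.017506
Convexity effect: 0.5 × 23.93352 × (-0.004)² = +0.0001915
ΔP/P ≈ +0.017506 + 0.0001915 = +0.017697 = +1.7697%.

+1.770%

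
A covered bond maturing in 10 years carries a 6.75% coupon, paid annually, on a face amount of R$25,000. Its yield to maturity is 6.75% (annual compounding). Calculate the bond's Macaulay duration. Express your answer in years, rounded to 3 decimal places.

7.585 years

Periodic yield y = 0.0675. Discount each cash flow and weight by its year:
  t   CF        PV=CF/(1+0.0675)^t    t·PV
  1     1,687.50     1,580.7963     1,580.7963
  2     1,687.50     1,480.8396     2,961.6792
  3     1,687.50     1,387.2034     4,161.6101
  4     1,687.50     1,299.4879     5,197.9517
  5     1,687.50     1,217.3189     6,086.5945
  6     1,687.50     1,140.3456     6,842.0734
  7     1,687.50     1,068.2394     7,477.6759
  8     1,687.50     1,000.6927     8,005.5412
  9     1,687.50       937.4170     8,436.7531
  10   26,687.50    13,887.6594   138,876.5936
  Σ                 25,000.0000   189,627.2688
Price P = Σ PV = 25,000.0000.
Macaulay duration = Σ(t·PV) / P = 189,627.2688 / 25,000.0000 = 7.58509 years.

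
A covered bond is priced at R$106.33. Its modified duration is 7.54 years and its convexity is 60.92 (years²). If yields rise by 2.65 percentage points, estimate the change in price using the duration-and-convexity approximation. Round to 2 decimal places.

Duration effect: -D_mod·Δy = -7.54 × (+0.0265) = -0.199810
Convexity effect: ½·C·(Δy)² = 0.5 × 60.92 × (0.0265)² = +0.021390535
ΔP/P ≈ -0.199810 + 0.021390535 = -0.178419465
ΔP ≈ 106.33 × (-0.178419465) = -18.97134171345.

-R$18.97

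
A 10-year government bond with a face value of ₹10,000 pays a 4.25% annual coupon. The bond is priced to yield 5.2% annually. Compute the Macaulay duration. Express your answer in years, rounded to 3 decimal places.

8.277 years

Periodic yield y = 0.052. Discount each cash flow and weight by its year:
  t   CF        PV=CF/(1+0.052)^t    t·PV
  1       425.00       403.9924       403.9924
  2       425.00       384.0232       768.0464
  3       425.00       365.0411     1,095.1232
  4       425.00       346.9972     1,387.9888
  5       425.00       329.8452     1,649.2262
  6       425.00       313.5411     1,881.2467
  7       425.00       298.0429     2,086.3002
  8       425.00       283.3107     2,266.4858
  9       425.00       269.3068     2,423.7609
  10   10,425.00     6,279.4075    62,794.0747
  Σ                  9,273.5080    76,756.2452
Price P = Σ PV = 9,273.5080.
Macaulay duration = Σ(t·PV) / P = 76,756.2452 / 9,273.5080 = 8.27694 years.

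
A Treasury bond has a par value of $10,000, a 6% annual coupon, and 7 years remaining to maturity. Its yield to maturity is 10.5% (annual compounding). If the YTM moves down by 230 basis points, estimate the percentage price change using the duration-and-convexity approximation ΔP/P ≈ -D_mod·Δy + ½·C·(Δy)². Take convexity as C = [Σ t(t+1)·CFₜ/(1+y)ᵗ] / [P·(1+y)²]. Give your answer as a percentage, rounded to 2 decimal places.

+12.91%

With y = 0.105:
  t   CF        PV=CF/(1+0.105)^t    t·PV        t(t+1)·PV
  1       600.00       542.9864       542.9864       1,085.9729
  2       600.00       491.3904       982.7809       2,948.3426
  3       600.00       444.6972     1,334.0917       5,336.3667
  4       600.00       402.4409     1,609.7637       8,048.8185
  5       600.00       364.1999     1,820.9997      10,925.9980
  6       600.00       329.5927     1,977.5562      13,842.8933
  7    10,600.00     5,269.5062    36,886.5433     295,092.3467
  Σ                  7,844.8138    45,154.7218     337,280.7386
P = 7,844.8138; D_Mac = 5.75600 yrs; D_mod = 5.20905 yrs; C = 35.21149.
Duration effect: -5.20905 × (-0.023) = +0.119808
Convexity effect: 0.5 × 35.21149 × (-0.023)² = +0.0093134
ΔP/P ≈ +0.119808 + 0.0093134 = +0.129122 = +12.9122%.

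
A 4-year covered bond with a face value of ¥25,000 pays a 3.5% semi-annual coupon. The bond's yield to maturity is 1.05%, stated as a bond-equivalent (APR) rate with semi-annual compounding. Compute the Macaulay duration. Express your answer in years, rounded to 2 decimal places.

3.78 years

Periodic yield y = 0.00525. Discount each cash flow and weight by its period:
  t   CF        PV=CF/(1+0.00525)^t    t·PV
  1       437.50       435.2151       435.2151
  2       437.50       432.9422       865.8843
  3       437.50       430.6811     1,292.0433
  4       437.50       428.4318     1,713.7273
  5       437.50       426.1943     2,130.9716
  6       437.50       423.9685     2,543.8109
  7       437.50       421.7543     2,952.2799
  8    25,437.50    24,393.9300   195,151.4396
  Σ                 27,393.1172   207,085.3720
Price P = Σ PV = 27,393.1172.
Macaulay duration = Σ(t·PV) / P = 207,085.3720 / 27,393.1172 = 7.55976 half-year periods.
In years: 7.55976 / 2 = 3.77988 years.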